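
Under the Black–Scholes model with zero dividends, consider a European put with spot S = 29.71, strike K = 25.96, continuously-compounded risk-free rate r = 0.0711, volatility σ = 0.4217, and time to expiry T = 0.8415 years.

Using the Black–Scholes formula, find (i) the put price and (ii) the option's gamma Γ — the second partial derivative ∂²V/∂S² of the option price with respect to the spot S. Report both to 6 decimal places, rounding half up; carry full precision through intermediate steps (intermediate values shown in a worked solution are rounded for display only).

price = 2.031752
Γ = 0.027228

σ√T = 0.4217·√0.8415 = 0.386839
d₁ = (ln(S/K) + (r+σ²/2)T) / (σ√T) = (ln(29.71/25.96) + (0.0711+0.4217²/2)·0.8415) / 0.386839 = (0.134927 + 0.134653) / 0.386839 = 0.696878
d₂ = d₁ − σ√T = 0.696878 − 0.386839 = 0.310039
e^{−rT} = e^{−0.0711·0.8415} = 0.941924
N(−d₁) = 0.242940,  N(−d₂) = 0.378266
Put price V = K·e^{−rT}·N(−d₂) − S·N(−d₁) = 9.249488 − 7.217736 = 2.031752
φ(d₁) = (1/√(2π))·e^{−d₁²/2} = 0.312936
Γ = φ(d₁) / (S·σ·√T) = 0.027228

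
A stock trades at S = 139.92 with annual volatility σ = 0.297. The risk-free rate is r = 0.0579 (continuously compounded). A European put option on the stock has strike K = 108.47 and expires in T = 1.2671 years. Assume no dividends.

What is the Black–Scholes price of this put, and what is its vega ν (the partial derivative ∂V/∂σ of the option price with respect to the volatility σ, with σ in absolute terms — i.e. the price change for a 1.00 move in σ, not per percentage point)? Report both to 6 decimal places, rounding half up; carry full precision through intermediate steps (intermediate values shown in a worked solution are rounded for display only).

price = 3.399350
ν = 32.504560

σ√T = 0.297·√1.2671 = 0.334320
d₁ = (ln(S/K) + (r+σ²/2)T) / (σ√T) = (ln(139.92/108.47) + (0.0579+0.297²/2)·1.2671) / 0.334320 = (0.254597 + 0.129250) / 0.334320 = 1.148144
d₂ = d₁ − σ√T = 1.148144 − 0.334320 = 0.813824
e^{−rT} = e^{−0.0579·1.2671} = 0.929262
N(−d₁) = 0.125455,  N(−d₂) = 0.207873
Put price V = K·e^{−rT}·N(−d₂) − S·N(−d₁) = 20.952952 − 17.553602 = 3.399350
φ(d₁) = (1/√(2π))·e^{−d₁²/2} = 0.206376
ν = S·φ(d₁)·√T = 32.504560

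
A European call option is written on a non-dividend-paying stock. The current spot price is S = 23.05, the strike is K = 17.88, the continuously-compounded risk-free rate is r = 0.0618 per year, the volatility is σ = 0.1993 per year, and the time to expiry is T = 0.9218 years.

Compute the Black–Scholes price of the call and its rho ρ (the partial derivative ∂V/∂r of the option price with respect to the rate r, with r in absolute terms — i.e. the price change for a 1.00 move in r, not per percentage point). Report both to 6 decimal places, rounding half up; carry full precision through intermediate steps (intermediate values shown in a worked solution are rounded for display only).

σ√T = 0.1993·√0.9218 = 0.191349
d₁ = (ln(S/K) + (r+σ²/2)T) / (σ√T) = (ln(23.05/17.88) + (0.0618+0.1993²/2)·0.9218) / 0.191349 = (0.253983 + 0.075274) / 0.191349 = 1.720719
d₂ = d₁ − σ√T = 1.720719 − 0.191349 = 1.529370
e^{−rT} = e^{−0.0618·0.9218} = 0.944625
N(d₁) = 0.957349,  N(d₂) = 0.936914
Call price V = S·N(d₁) − K·e^{−rT}·N(d₂) = 22.066896 − 15.824373 = 6.242523
ρ = K·T·e^{−rT}·N(d₂) = 14.586907

price = 6.242523
ρ = 14.586907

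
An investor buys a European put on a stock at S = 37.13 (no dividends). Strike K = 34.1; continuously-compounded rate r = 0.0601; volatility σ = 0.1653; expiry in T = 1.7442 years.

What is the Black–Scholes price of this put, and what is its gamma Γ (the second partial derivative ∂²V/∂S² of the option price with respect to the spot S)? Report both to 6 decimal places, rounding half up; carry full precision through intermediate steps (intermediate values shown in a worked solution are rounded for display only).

price = 0.778923
Γ = 0.030470

σ√T = 0.1653·√1.7442 = 0.218309
d₁ = (ln(S/K) + (r+σ²/2)T) / (σ√T) = (ln(37.13/34.1) + (0.0601+0.1653²/2)·1.7442) / 0.218309 = (0.085128 + 0.128656) / 0.218309 = 0.979272
d₂ = d₁ − σ√T = 0.979272 − 0.218309 = 0.760964
e^{−rT} = e^{−0.0601·1.7442} = 0.900481
N(−d₁) = 0.163723,  N(−d₂) = 0.223339
Put price V = K·e^{−rT}·N(−d₂) − S·N(−d₁) = 6.857948 − 6.079025 = 0.778923
φ(d₁) = (1/√(2π))·e^{−d₁²/2} = 0.246985
Γ = φ(d₁) / (S·σ·√T) = 0.030470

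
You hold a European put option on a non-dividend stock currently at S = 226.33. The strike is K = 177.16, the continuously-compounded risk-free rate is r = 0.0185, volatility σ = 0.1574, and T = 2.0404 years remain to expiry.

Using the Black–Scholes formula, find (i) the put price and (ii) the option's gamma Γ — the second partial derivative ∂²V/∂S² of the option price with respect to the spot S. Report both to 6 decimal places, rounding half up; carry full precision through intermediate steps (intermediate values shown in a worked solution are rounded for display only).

σ√T = 0.1574·√2.0404 = 0.224834
d₁ = (ln(S/K) + (r+σ²/2)T) / (σ√T) = (ln(226.33/177.16) + (0.0185+0.1574²/2)·2.0404) / 0.224834 = (0.244941 + 0.063023) / 0.224834 = 1.369736
d₂ = d₁ − σ√T = 1.369736 − 0.224834 = 1.144902
e^{−rT} = e^{−0.0185·2.0404} = 0.962956
N(−d₁) = 0.085385,  N(−d₂) = 0.126125
Put price V = K·e^{−rT}·N(−d₂) − S·N(−d₁) = 21.516582 − 19.325121 = 2.191462
φ(d₁) = (1/√(2π))·e^{−d₁²/2} = 0.156136
Γ = φ(d₁) / (S·σ·√T) = 0.003068

price = 2.191462
Γ = 0.003068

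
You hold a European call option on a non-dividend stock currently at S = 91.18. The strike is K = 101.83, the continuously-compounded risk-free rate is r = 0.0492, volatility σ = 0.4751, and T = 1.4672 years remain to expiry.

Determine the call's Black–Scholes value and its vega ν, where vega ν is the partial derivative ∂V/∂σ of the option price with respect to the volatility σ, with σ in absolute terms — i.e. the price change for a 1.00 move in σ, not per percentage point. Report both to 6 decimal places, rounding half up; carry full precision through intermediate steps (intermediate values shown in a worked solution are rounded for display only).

σ√T = 0.4751·√1.4672 = 0.575479
d₁ = (ln(S/K) + (r+σ²/2)T) / (σ√T) = (ln(91.18/101.83) + (0.0492+0.4751²/2)·1.4672) / 0.575479 = (-0.110469 + 0.237774) / 0.575479 = 0.221216
d₂ = d₁ − σ√T = 0.221216 − 0.575479 = -0.354263
e^{−rT} = e^{−0.0492·1.4672} = 0.930358
N(d₁) = 0.587538,  N(d₂) = 0.361571
Call price V = S·N(d₁) − K·e^{−rT}·N(d₂) = 53.571705 − 34.254610 = 19.317096
φ(d₁) = (1/√(2π))·e^{−d₁²/2} = 0.389299
ν = S·φ(d₁)·√T = 42.995982

price = 19.317096
ν = 42.995982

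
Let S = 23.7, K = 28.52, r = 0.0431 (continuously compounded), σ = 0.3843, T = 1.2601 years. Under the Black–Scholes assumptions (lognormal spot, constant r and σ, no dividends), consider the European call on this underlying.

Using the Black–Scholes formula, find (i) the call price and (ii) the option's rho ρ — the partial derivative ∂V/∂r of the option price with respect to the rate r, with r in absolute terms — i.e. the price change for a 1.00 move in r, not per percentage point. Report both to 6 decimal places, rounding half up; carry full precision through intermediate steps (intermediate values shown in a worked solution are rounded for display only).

price = 2.868231
ρ = 10.276121

σ√T = 0.3843·√1.2601 = 0.431393
d₁ = (ln(S/K) + (r+σ²/2)T) / (σ√T) = (ln(23.7/28.52) + (0.0431+0.3843²/2)·1.2601) / 0.431393 = (-0.185131 + 0.147360) / 0.431393 = -0.087554
d₂ = d₁ − σ√T = -0.087554 − 0.431393 = -0.518947
e^{−rT} = e^{−0.0431·1.2601} = 0.947138
N(d₁) = 0.465115,  N(d₂) = 0.301899
Call price V = S·N(d₁) − K·e^{−rT}·N(d₂) = 11.023235 − 8.155004 = 2.868231
ρ = K·T·e^{−rT}·N(d₂) = 10.276121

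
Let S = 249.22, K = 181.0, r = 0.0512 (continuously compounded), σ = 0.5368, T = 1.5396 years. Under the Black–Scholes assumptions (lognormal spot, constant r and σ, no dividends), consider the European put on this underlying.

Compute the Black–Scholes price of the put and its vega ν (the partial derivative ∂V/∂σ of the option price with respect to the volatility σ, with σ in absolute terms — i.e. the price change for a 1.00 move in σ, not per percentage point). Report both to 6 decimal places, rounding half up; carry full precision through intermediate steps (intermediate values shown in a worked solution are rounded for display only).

σ√T = 0.5368·√1.5396 = 0.666065
d₁ = (ln(S/K) + (r+σ²/2)T) / (σ√T) = (ln(249.22/181.0) + (0.0512+0.5368²/2)·1.5396) / 0.666065 = (0.319839 + 0.300649) / 0.666065 = 0.931573
d₂ = d₁ − σ√T = 0.931573 − 0.666065 = 0.265508
e^{−rT} = e^{−0.0512·1.5396} = 0.924199
N(−d₁) = 0.175779,  N(−d₂) = 0.395309
Put price V = K·e^{−rT}·N(−d₂) − S·N(−d₁) = 66.127344 − 43.807576 = 22.319769
φ(d₁) = (1/√(2π))·e^{−d₁²/2} = 0.258502
ν = S·φ(d₁)·√T = 79.937502

price = 22.319769
ν = 79.937502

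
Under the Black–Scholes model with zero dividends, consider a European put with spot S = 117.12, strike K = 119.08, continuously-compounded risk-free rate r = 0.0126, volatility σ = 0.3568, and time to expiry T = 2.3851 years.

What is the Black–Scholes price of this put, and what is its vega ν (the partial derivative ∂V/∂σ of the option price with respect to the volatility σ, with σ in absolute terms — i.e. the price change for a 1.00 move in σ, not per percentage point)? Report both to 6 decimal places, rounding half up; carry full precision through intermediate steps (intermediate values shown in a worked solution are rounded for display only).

price = 24.479245
ν = 68.985770

σ√T = 0.3568·√2.3851 = 0.551034
d₁ = (ln(S/K) + (r+σ²/2)T) / (σ√T) = (ln(117.12/119.08) + (0.0126+0.3568²/2)·2.3851) / 0.551034 = (-0.016596 + 0.181871) / 0.551034 = 0.299936
d₂ = d₁ − σ√T = 0.299936 − 0.551034 = -0.251098
e^{−rT} = e^{−0.0126·2.3851} = 0.970395
N(−d₁) = 0.382113,  N(−d₂) = 0.599131
Put price V = K·e^{−rT}·N(−d₂) − S·N(−d₁) = 69.232318 − 44.753074 = 24.479245
φ(d₁) = (1/√(2π))·e^{−d₁²/2} = 0.381395
ν = S·φ(d₁)·√T = 68.985770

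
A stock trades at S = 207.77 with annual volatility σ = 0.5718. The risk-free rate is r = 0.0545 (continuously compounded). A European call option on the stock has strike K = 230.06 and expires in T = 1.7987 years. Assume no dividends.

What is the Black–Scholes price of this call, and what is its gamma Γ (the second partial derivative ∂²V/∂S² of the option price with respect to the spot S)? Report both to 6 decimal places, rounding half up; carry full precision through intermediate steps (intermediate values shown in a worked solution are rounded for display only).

σ√T = 0.5718·√1.7987 = 0.766873
d₁ = (ln(S/K) + (r+σ²/2)T) / (σ√T) = (ln(207.77/230.06) + (0.0545+0.5718²/2)·1.7987) / 0.766873 = (-0.101908 + 0.392076) / 0.766873 = 0.378378
d₂ = d₁ − σ√T = 0.378378 − 0.766873 = -0.388495
e^{−rT} = e^{−0.0545·1.7987} = 0.906622
N(d₁) = 0.647425,  N(d₂) = 0.348825
Call price V = S·N(d₁) − K·e^{−rT}·N(d₂) = 134.515510 − 72.757032 = 61.758478
φ(d₁) = (1/√(2π))·e^{−d₁²/2} = 0.371382
Γ = φ(d₁) / (S·σ·√T) = 0.002331

price = 61.758478
Γ = 0.002331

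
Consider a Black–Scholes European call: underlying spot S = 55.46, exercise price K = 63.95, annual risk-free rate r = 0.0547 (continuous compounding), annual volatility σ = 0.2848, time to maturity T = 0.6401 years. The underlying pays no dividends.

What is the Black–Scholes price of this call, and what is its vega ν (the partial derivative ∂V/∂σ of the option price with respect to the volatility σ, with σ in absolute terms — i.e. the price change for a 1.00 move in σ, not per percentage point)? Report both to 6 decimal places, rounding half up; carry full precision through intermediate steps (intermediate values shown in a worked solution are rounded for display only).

price = 2.747865
ν = 16.605659

σ√T = 0.2848·√0.6401 = 0.227858
d₁ = (ln(S/K) + (r+σ²/2)T) / (σ√T) = (ln(55.46/63.95) + (0.0547+0.2848²/2)·0.6401) / 0.227858 = (-0.142439 + 0.060973) / 0.227858 = -0.357532
d₂ = d₁ − σ√T = -0.357532 − 0.227858 = -0.585390
e^{−rT} = e^{−0.0547·0.6401} = 0.965592
N(d₁) = 0.360347,  N(d₂) = 0.279143
Call price V = S·N(d₁) − K·e^{−rT}·N(d₂) = 19.984835 − 17.236970 = 2.747865
φ(d₁) = (1/√(2π))·e^{−d₁²/2} = 0.374242
ν = S·φ(d₁)·√T = 16.605659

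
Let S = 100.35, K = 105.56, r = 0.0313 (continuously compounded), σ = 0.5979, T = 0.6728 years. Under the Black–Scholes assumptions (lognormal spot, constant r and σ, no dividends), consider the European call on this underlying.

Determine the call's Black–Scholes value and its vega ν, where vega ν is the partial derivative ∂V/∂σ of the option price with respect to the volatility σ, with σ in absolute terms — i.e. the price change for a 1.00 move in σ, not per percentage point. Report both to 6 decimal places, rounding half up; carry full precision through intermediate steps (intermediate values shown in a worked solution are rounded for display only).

σ√T = 0.5979·√0.6728 = 0.490424
d₁ = (ln(S/K) + (r+σ²/2)T) / (σ√T) = (ln(100.35/105.56) + (0.0313+0.5979²/2)·0.6728) / 0.490424 = (-0.050615 + 0.141316) / 0.490424 = 0.184944
d₂ = d₁ − σ√T = 0.184944 − 0.490424 = -0.305480
e^{−rT} = e^{−0.0313·0.6728} = 0.979162
N(d₁) = 0.573364,  N(d₂) = 0.380000
Call price V = S·N(d₁) − K·e^{−rT}·N(d₂) = 57.537031 − 39.276951 = 18.260079
φ(d₁) = (1/√(2π))·e^{−d₁²/2} = 0.392178
ν = S·φ(d₁)·√T = 32.280709

price = 18.260079
ν = 32.280709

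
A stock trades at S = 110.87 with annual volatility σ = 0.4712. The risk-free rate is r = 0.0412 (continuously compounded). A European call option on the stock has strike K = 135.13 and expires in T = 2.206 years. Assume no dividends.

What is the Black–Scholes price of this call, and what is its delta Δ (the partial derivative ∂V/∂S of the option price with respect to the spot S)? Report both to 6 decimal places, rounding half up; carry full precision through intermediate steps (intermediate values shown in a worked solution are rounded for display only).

σ√T = 0.4712·√2.206 = 0.699855
d₁ = (ln(S/K) + (r+σ²/2)T) / (σ√T) = (ln(110.87/135.13) + (0.0412+0.4712²/2)·2.206) / 0.699855 = (-0.197879 + 0.335786) / 0.699855 = 0.197050
d₂ = d₁ − σ√T = 0.197050 − 0.699855 = -0.502804
e^{−rT} = e^{−0.0412·2.206} = 0.913121
N(d₁) = 0.578106,  N(d₂) = 0.307551
Call price V = S·N(d₁) − K·e^{−rT}·N(d₂) = 64.094609 − 37.948702 = 26.145907
Δ = N(d₁) = 0.578106

price = 26.145907
Δ = 0.578106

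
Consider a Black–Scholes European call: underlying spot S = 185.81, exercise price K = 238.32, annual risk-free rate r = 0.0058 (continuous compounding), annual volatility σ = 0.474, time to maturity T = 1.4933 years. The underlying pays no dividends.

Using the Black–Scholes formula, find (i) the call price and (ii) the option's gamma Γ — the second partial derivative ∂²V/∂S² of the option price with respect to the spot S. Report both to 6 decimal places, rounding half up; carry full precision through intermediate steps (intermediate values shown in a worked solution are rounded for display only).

price = 26.807334
Γ = 0.003678

σ√T = 0.474·√1.4933 = 0.579231
d₁ = (ln(S/K) + (r+σ²/2)T) / (σ√T) = (ln(185.81/238.32) + (0.0058+0.474²/2)·1.4933) / 0.579231 = (-0.248890 + 0.176415) / 0.579231 = -0.125121
d₂ = d₁ − σ√T = -0.125121 − 0.579231 = -0.704352
e^{−rT} = e^{−0.0058·1.4933} = 0.991376
N(d₁) = 0.450214,  N(d₂) = 0.240607
Call price V = S·N(d₁) − K·e^{−rT}·N(d₂) = 83.654214 − 56.846879 = 26.807334
φ(d₁) = (1/√(2π))·e^{−d₁²/2} = 0.395832
Γ = φ(d₁) / (S·σ·√T) = 0.003678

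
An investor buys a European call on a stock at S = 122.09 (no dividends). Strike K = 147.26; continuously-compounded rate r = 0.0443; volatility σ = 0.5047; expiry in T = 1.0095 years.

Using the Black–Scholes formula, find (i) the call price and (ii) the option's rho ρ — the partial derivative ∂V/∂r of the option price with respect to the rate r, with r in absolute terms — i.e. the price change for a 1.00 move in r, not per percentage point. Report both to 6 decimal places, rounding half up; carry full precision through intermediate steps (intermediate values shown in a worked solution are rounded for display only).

price = 17.957522
ρ = 42.125003

σ√T = 0.5047·√1.0095 = 0.507092
d₁ = (ln(S/K) + (r+σ²/2)T) / (σ√T) = (ln(122.09/147.26) + (0.0443+0.5047²/2)·1.0095) / 0.507092 = (-0.187441 + 0.173292) / 0.507092 = -0.027903
d₂ = d₁ − σ√T = -0.027903 − 0.507092 = -0.534995
e^{−rT} = e^{−0.0443·1.0095} = 0.956264
N(d₁) = 0.488870,  N(d₂) = 0.296327
Call price V = S·N(d₁) − K·e^{−rT}·N(d₂) = 59.686104 − 41.728582 = 17.957522
ρ = K·T·e^{−rT}·N(d₂) = 42.125003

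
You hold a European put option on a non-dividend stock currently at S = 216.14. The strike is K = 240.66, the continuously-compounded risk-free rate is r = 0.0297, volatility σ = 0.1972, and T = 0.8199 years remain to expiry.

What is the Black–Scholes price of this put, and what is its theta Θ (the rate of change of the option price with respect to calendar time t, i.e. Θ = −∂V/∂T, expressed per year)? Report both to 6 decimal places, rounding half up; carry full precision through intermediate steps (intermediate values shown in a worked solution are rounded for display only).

σ√T = 0.1972·√0.8199 = 0.178561
d₁ = (ln(S/K) + (r+σ²/2)T) / (σ√T) = (ln(216.14/240.66) + (0.0297+0.1972²/2)·0.8199) / 0.178561 = (-0.107459 + 0.040293) / 0.178561 = -0.376149
d₂ = d₁ − σ√T = -0.376149 − 0.178561 = -0.554711
e^{−rT} = e^{−0.0297·0.8199} = 0.975943
N(−d₁) = 0.646597,  N(−d₂) = 0.710454
Put price V = K·e^{−rT}·N(−d₂) − S·N(−d₁) = 166.864580 − 139.755483 = 27.109098
φ(d₁) = (1/√(2π))·e^{−d₁²/2} = 0.371695
Θ = −S·φ(d₁)·σ/(2√T) + r·K·e^{−rT}·N(−d₂) = −8.748184 + 4.955878 = -3.792306

price = 27.109098
Θ = -3.792306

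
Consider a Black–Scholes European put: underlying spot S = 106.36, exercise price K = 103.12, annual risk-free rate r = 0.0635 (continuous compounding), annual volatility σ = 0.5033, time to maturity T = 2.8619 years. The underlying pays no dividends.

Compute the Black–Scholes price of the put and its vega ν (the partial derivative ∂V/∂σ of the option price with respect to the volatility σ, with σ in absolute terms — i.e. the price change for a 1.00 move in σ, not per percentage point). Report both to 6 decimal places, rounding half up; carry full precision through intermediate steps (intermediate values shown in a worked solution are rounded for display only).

price = 22.440429
ν = 57.139084

σ√T = 0.5033·√2.8619 = 0.851440
d₁ = (ln(S/K) + (r+σ²/2)T) / (σ√T) = (ln(106.36/103.12) + (0.0635+0.5033²/2)·2.8619) / 0.851440 = (0.030936 + 0.544206) / 0.851440 = 0.675493
d₂ = d₁ − σ√T = 0.675493 − 0.851440 = -0.175947
e^{−rT} = e^{−0.0635·2.8619} = 0.833826
N(−d₁) = 0.249681,  N(−d₂) = 0.569832
Put price V = K·e^{−rT}·N(−d₂) − S·N(−d₁) = 48.996525 − 26.556096 = 22.440429
φ(d₁) = (1/√(2π))·e^{−d₁²/2} = 0.317561
ν = S·φ(d₁)·√T = 57.139084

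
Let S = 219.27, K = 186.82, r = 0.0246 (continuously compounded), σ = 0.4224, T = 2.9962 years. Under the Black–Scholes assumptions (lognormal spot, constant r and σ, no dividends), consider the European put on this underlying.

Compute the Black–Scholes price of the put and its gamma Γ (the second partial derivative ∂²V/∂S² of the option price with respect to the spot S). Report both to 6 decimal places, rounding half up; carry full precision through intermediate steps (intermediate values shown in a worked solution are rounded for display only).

price = 35.879300
Γ = 0.001967

σ√T = 0.4224·√2.9962 = 0.731155
d₁ = (ln(S/K) + (r+σ²/2)T) / (σ√T) = (ln(219.27/186.82) + (0.0246+0.4224²/2)·2.9962) / 0.731155 = (0.160158 + 0.341000) / 0.731155 = 0.685434
d₂ = d₁ − σ√T = 0.685434 − 0.731155 = -0.045721
e^{−rT} = e^{−0.0246·2.9962} = 0.928944
N(−d₁) = 0.246535,  N(−d₂) = 0.518234
Put price V = K·e^{−rT}·N(−d₂) − S·N(−d₁) = 89.937032 − 54.057731 = 35.879300
φ(d₁) = (1/√(2π))·e^{−d₁²/2} = 0.315421
Γ = φ(d₁) / (S·σ·√T) = 0.001967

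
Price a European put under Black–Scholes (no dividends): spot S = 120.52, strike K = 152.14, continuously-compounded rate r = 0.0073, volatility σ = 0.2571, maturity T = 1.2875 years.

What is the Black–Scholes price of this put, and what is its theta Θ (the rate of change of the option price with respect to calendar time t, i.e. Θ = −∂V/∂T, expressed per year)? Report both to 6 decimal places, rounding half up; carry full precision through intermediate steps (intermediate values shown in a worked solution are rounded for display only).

price = 35.178246
Θ = -3.591784

σ√T = 0.2571·√1.2875 = 0.291726
d₁ = (ln(S/K) + (r+σ²/2)T) / (σ√T) = (ln(120.52/152.14) + (0.0073+0.2571²/2)·1.2875) / 0.291726 = (-0.232985 + 0.051951) / 0.291726 = -0.620563
d₂ = d₁ − σ√T = -0.620563 − 0.291726 = -0.912289
e^{−rT} = e^{−0.0073·1.2875} = 0.990645
N(−d₁) = 0.732556,  N(−d₂) = 0.819192
Put price V = K·e^{−rT}·N(−d₂) − S·N(−d₁) = 123.465938 − 88.287691 = 35.178246
φ(d₁) = (1/√(2π))·e^{−d₁²/2} = 0.329069
Θ = −S·φ(d₁)·σ/(2√T) + r·K·e^{−rT}·N(−d₂) = −4.493085 + 0.901301 = -3.591784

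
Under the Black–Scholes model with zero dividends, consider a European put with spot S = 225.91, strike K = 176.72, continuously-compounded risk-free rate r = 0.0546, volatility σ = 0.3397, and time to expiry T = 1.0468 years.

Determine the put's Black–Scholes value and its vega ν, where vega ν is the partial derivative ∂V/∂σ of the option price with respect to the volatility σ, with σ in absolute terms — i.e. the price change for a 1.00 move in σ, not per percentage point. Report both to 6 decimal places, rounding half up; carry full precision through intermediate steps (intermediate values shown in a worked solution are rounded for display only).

σ√T = 0.3397·√1.0468 = 0.347558
d₁ = (ln(S/K) + (r+σ²/2)T) / (σ√T) = (ln(225.91/176.72) + (0.0546+0.3397²/2)·1.0468) / 0.347558 = (0.245570 + 0.117554) / 0.347558 = 1.044786
d₂ = d₁ − σ√T = 1.044786 − 0.347558 = 0.697228
e^{−rT} = e^{−0.0546·1.0468} = 0.944447
N(−d₁) = 0.148061,  N(−d₂) = 0.242830
Put price V = K·e^{−rT}·N(−d₂) − S·N(−d₁) = 40.529024 − 33.448463 = 7.080561
φ(d₁) = (1/√(2π))·e^{−d₁²/2} = 0.231141
ν = S·φ(d₁)·√T = 53.424985

price = 7.080561
ν = 53.424985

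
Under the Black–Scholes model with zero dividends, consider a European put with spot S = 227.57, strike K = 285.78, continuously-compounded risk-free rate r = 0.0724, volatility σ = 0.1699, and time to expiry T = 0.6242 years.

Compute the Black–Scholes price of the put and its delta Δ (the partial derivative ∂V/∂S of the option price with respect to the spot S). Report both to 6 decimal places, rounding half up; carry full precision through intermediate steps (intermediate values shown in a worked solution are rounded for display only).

σ√T = 0.1699·√0.6242 = 0.134232
d₁ = (ln(S/K) + (r+σ²/2)T) / (σ√T) = (ln(227.57/285.78) + (0.0724+0.1699²/2)·0.6242) / 0.134232 = (-0.227764 + 0.054201) / 0.134232 = -1.293012
d₂ = d₁ − σ√T = -1.293012 − 0.134232 = -1.427244
e^{−rT} = e^{−0.0724·0.6242} = 0.955814
N(−d₁) = 0.901997,  N(−d₂) = 0.923245
Put price V = K·e^{−rT}·N(−d₂) − S·N(−d₁) = 252.186709 − 205.267346 = 46.919363
Δ = −N(−d₁) = -0.901997

price = 46.919363
Δ = -0.901997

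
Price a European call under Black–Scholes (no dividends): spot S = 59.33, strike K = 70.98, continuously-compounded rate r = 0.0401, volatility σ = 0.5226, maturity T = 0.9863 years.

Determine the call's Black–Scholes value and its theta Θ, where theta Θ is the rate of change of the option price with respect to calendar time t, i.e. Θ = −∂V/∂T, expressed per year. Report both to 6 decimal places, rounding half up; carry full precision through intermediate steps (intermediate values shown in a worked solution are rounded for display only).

σ√T = 0.5226·√0.9863 = 0.519008
d₁ = (ln(S/K) + (r+σ²/2)T) / (σ√T) = (ln(59.33/70.98) + (0.0401+0.5226²/2)·0.9863) / 0.519008 = (-0.179283 + 0.174235) / 0.519008 = -0.009726
d₂ = d₁ − σ√T = -0.009726 − 0.519008 = -0.528734
e^{−rT} = e^{−0.0401·0.9863} = 0.961221
N(d₁) = 0.496120,  N(d₂) = 0.298495
Call price V = S·N(d₁) − K·e^{−rT}·N(d₂) = 29.434797 − 20.365567 = 9.069230
φ(d₁) = (1/√(2π))·e^{−d₁²/2} = 0.398923
Θ = −S·φ(d₁)·σ/(2√T) − r·K·e^{−rT}·N(d₂) = −6.227285 − 0.816659 = -7.043945

price = 9.069230
Θ = -7.043945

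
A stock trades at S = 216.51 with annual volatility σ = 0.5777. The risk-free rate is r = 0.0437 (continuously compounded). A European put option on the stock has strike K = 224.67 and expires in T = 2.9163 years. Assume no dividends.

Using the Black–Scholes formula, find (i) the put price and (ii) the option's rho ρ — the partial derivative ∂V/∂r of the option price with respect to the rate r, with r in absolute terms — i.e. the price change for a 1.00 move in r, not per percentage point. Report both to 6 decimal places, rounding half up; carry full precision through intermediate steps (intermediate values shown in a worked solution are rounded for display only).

price = 69.281033
ρ = -378.389844

σ√T = 0.5777·√2.9163 = 0.986549
d₁ = (ln(S/K) + (r+σ²/2)T) / (σ√T) = (ln(216.51/224.67) + (0.0437+0.5777²/2)·2.9163) / 0.986549 = (-0.036996 + 0.614081) / 0.986549 = 0.584954
d₂ = d₁ − σ√T = 0.584954 − 0.986549 = -0.401595
e^{−rT} = e^{−0.0437·2.9163} = 0.880344
N(−d₁) = 0.279289,  N(−d₂) = 0.656009
Put price V = K·e^{−rT}·N(−d₂) − S·N(−d₁) = 129.749972 − 60.468940 = 69.281033
ρ = −K·T·e^{−rT}·N(−d₂) = -378.389844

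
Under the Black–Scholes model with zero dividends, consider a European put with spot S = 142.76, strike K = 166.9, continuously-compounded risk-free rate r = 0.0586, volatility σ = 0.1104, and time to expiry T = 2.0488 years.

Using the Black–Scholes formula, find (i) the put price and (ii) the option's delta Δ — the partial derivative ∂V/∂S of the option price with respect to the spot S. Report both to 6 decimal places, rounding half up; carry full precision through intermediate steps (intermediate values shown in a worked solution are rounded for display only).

price = 12.023445
Δ = -0.559571

σ√T = 0.1104·√2.0488 = 0.158022
d₁ = (ln(S/K) + (r+σ²/2)T) / (σ√T) = (ln(142.76/166.9) + (0.0586+0.1104²/2)·2.0488) / 0.158022 = (-0.156230 + 0.132545) / 0.158022 = -0.149882
d₂ = d₁ − σ√T = -0.149882 − 0.158022 = -0.307904
e^{−rT} = e^{−0.0586·2.0488} = 0.886868
N(−d₁) = 0.559571,  N(−d₂) = 0.620922
Put price V = K·e^{−rT}·N(−d₂) − S·N(−d₁) = 91.907813 − 79.884368 = 12.023445
Δ = −N(−d₁) = -0.559571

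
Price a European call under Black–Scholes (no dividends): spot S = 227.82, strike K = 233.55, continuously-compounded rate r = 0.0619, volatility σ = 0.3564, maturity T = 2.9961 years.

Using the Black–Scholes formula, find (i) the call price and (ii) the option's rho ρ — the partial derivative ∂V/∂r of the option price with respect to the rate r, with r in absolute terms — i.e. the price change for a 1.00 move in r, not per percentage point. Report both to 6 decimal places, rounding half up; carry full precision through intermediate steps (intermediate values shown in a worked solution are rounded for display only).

price = 69.663144
ρ = 279.497451

σ√T = 0.3564·√2.9961 = 0.616902
d₁ = (ln(S/K) + (r+σ²/2)T) / (σ√T) = (ln(227.82/233.55) + (0.0619+0.3564²/2)·2.9961) / 0.616902 = (-0.024840 + 0.375742) / 0.616902 = 0.568814
d₂ = d₁ − σ√T = 0.568814 − 0.616902 = -0.048088
e^{−rT} = e^{−0.0619·2.9961} = 0.830723
N(d₁) = 0.715259,  N(d₂) = 0.480823
Call price V = S·N(d₁) − K·e^{−rT}·N(d₂) = 162.950234 − 93.287090 = 69.663144
ρ = K·T·e^{−rT}·N(d₂) = 279.497451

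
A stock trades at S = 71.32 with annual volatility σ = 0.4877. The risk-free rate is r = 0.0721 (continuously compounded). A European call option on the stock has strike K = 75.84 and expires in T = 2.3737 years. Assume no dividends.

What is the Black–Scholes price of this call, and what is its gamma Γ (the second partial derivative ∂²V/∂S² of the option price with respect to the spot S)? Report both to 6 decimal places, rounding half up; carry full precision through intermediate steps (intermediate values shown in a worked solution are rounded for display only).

price = 23.707014
Γ = 0.006497

σ√T = 0.4877·√2.3737 = 0.751390
d₁ = (ln(S/K) + (r+σ²/2)T) / (σ√T) = (ln(71.32/75.84) + (0.0721+0.4877²/2)·2.3737) / 0.751390 = (-0.061449 + 0.453438) / 0.751390 = 0.521684
d₂ = d₁ − σ√T = 0.521684 − 0.751390 = -0.229706
e^{−rT} = e^{−0.0721·2.3737} = 0.842700
N(d₁) = 0.699055,  N(d₂) = 0.409160
Call price V = S·N(d₁) − K·e^{−rT}·N(d₂) = 49.856594 − 26.149580 = 23.707014
φ(d₁) = (1/√(2π))·e^{−d₁²/2} = 0.348187
Γ = φ(d₁) / (S·σ·√T) = 0.006497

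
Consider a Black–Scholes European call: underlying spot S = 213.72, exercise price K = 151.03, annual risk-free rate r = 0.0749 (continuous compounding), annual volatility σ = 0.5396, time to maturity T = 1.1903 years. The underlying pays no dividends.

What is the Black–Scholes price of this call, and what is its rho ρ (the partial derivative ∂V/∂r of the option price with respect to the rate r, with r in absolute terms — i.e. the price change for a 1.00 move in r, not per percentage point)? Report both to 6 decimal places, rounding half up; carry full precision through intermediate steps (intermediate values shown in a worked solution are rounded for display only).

σ√T = 0.5396·√1.1903 = 0.588708
d₁ = (ln(S/K) + (r+σ²/2)T) / (σ√T) = (ln(213.72/151.03) + (0.0749+0.5396²/2)·1.1903) / 0.588708 = (0.347188 + 0.262442) / 0.588708 = 1.035539
d₂ = d₁ − σ√T = 1.035539 − 0.588708 = 0.446831
e^{−rT} = e^{−0.0749·1.1903} = 0.914705
N(d₁) = 0.849791,  N(d₂) = 0.672501
Call price V = S·N(d₁) − K·e^{−rT}·N(d₂) = 181.617416 − 92.904670 = 88.712746
ρ = K·T·e^{−rT}·N(d₂) = 110.584428

price = 88.712746
ρ = 110.584428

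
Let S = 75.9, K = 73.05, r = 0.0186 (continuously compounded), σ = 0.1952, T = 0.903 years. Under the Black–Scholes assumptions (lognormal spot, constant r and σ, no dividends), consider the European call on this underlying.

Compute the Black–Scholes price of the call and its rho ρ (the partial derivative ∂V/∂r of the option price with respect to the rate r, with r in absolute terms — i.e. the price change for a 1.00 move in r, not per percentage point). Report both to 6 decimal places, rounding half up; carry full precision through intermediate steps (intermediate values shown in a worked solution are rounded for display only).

σ√T = 0.1952·√0.903 = 0.185491
d₁ = (ln(S/K) + (r+σ²/2)T) / (σ√T) = (ln(75.9/73.05) + (0.0186+0.1952²/2)·0.903) / 0.185491 = (0.038273 + 0.033999) / 0.185491 = 0.389624
d₂ = d₁ − σ√T = 0.389624 − 0.185491 = 0.204133
e^{−rT} = e^{−0.0186·0.903} = 0.983344
N(d₁) = 0.651593,  N(d₂) = 0.580875
Call price V = S·N(d₁) − K·e^{−rT}·N(d₂) = 49.455883 − 41.726178 = 7.729705
ρ = K·T·e^{−rT}·N(d₂) = 37.678739

price = 7.729705
ρ = 37.678739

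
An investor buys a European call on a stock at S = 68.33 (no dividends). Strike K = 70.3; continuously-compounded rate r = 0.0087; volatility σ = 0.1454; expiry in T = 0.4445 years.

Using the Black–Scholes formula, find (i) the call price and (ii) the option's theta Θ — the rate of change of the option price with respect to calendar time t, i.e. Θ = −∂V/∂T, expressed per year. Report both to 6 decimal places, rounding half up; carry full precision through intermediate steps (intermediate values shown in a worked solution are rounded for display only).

σ√T = 0.1454·√0.4445 = 0.096939
d₁ = (ln(S/K) + (r+σ²/2)T) / (σ√T) = (ln(68.33/70.3) + (0.0087+0.1454²/2)·0.4445) / 0.096939 = (-0.028423 + 0.008566) / 0.096939 = -0.204841
d₂ = d₁ − σ√T = -0.204841 − 0.096939 = -0.301780
e^{−rT} = e^{−0.0087·0.4445} = 0.996140
N(d₁) = 0.418848,  N(d₂) = 0.381410
Call price V = S·N(d₁) − K·e^{−rT}·N(d₂) = 28.619908 − 26.709627 = 1.910281
φ(d₁) = (1/√(2π))·e^{−d₁²/2} = 0.390660
Θ = −S·φ(d₁)·σ/(2√T) − r·K·e^{−rT}·N(d₂) = −2.910775 − 0.232374 = -3.143148

price = 1.910281
Θ = -3.143148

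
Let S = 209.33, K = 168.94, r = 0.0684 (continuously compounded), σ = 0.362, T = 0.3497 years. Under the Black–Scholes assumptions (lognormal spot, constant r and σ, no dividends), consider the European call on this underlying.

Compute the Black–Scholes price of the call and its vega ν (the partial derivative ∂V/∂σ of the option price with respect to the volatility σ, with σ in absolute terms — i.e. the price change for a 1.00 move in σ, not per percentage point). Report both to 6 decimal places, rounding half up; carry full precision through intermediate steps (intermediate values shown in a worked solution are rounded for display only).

σ√T = 0.362·√0.3497 = 0.214070
d₁ = (ln(S/K) + (r+σ²/2)T) / (σ√T) = (ln(209.33/168.94) + (0.0684+0.362²/2)·0.3497) / 0.214070 = (0.214368 + 0.046833) / 0.214070 = 1.220164
d₂ = d₁ − σ√T = 1.220164 − 0.214070 = 1.006094
e^{−rT} = e^{−0.0684·0.3497} = 0.976364
N(d₁) = 0.888799,  N(d₂) = 0.842815
Call price V = S·N(d₁) − K·e^{−rT}·N(d₂) = 186.052220 − 139.019756 = 47.032464
φ(d₁) = (1/√(2π))·e^{−d₁²/2} = 0.189505
ν = S·φ(d₁)·√T = 23.458514

price = 47.032464
ν = 23.458514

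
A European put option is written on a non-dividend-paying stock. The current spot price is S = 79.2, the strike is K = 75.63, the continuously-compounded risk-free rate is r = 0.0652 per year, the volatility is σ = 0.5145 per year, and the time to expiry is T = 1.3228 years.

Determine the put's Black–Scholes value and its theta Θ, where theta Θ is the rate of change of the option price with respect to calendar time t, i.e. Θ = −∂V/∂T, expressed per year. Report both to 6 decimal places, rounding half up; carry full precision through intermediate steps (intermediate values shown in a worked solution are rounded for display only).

σ√T = 0.5145·√1.3228 = 0.591742
d₁ = (ln(S/K) + (r+σ²/2)T) / (σ√T) = (ln(79.2/75.63) + (0.0652+0.5145²/2)·1.3228) / 0.591742 = (0.046123 + 0.261326) / 0.591742 = 0.519566
d₂ = d₁ − σ√T = 0.519566 − 0.591742 = -0.072176
e^{−rT} = e^{−0.0652·1.3228} = 0.917368
N(−d₁) = 0.301683,  N(−d₂) = 0.528769
Put price V = K·e^{−rT}·N(−d₂) − S·N(−d₁) = 36.686284 − 23.893292 = 12.792991
φ(d₁) = (1/√(2π))·e^{−d₁²/2} = 0.348571
Θ = −S·φ(d₁)·σ/(2√T) + r·K·e^{−rT}·N(−d₂) = −6.174828 + 2.391946 = -3.782882

price = 12.792991
Θ = -3.782882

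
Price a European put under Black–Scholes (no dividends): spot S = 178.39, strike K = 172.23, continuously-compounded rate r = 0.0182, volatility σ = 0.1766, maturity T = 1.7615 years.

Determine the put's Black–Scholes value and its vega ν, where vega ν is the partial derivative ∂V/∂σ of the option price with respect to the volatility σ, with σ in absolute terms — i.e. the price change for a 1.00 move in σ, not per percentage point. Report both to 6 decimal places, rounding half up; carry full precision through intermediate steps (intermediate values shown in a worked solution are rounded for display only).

σ√T = 0.1766·√1.7615 = 0.234386
d₁ = (ln(S/K) + (r+σ²/2)T) / (σ√T) = (ln(178.39/172.23) + (0.0182+0.1766²/2)·1.7615) / 0.234386 = (0.035141 + 0.059528) / 0.234386 = 0.403902
d₂ = d₁ − σ√T = 0.403902 − 0.234386 = 0.169516
e^{−rT} = e^{−0.0182·1.7615} = 0.968449
N(−d₁) = 0.343142,  N(−d₂) = 0.432695
Put price V = K·e^{−rT}·N(−d₂) − S·N(−d₁) = 72.171855 − 61.213154 = 10.958701
φ(d₁) = (1/√(2π))·e^{−d₁²/2} = 0.367693
ν = S·φ(d₁)·√T = 87.055685

price = 10.958701
ν = 87.055685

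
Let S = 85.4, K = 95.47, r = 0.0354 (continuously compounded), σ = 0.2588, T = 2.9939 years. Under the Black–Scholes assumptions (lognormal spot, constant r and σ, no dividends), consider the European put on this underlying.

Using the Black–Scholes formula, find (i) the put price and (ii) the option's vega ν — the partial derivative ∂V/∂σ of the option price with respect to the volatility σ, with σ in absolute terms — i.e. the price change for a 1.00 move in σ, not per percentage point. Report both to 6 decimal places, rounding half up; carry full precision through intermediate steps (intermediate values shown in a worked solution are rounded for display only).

σ√T = 0.2588·√2.9939 = 0.447799
d₁ = (ln(S/K) + (r+σ²/2)T) / (σ√T) = (ln(85.4/95.47) + (0.0354+0.2588²/2)·2.9939) / 0.447799 = (-0.111466 + 0.206246) / 0.447799 = 0.211658
d₂ = d₁ − σ√T = 0.211658 − 0.447799 = -0.236141
e^{−rT} = e^{−0.0354·2.9939} = 0.899439
N(−d₁) = 0.416187,  N(−d₂) = 0.593338
Put price V = K·e^{−rT}·N(−d₂) − S·N(−d₁) = 50.949643 − 35.542380 = 15.407263
φ(d₁) = (1/√(2π))·e^{−d₁²/2} = 0.390106
ν = S·φ(d₁)·√T = 57.644599

price = 15.407263
ν = 57.644599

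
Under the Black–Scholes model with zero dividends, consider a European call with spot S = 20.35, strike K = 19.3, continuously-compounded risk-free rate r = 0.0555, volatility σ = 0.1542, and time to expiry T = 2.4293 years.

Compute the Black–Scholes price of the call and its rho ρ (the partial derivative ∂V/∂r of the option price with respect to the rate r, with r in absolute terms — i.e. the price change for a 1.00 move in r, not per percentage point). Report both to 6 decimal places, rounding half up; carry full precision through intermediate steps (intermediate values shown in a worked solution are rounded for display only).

σ√T = 0.1542·√2.4293 = 0.240339
d₁ = (ln(S/K) + (r+σ²/2)T) / (σ√T) = (ln(20.35/19.3) + (0.0555+0.1542²/2)·2.4293) / 0.240339 = (0.052976 + 0.163708) / 0.240339 = 0.901573
d₂ = d₁ − σ√T = 0.901573 − 0.240339 = 0.661234
e^{−rT} = e^{−0.0555·2.4293} = 0.873868
N(d₁) = 0.816358,  N(d₂) = 0.745769
Call price V = S·N(d₁) − K·e^{−rT}·N(d₂) = 16.612887 − 12.577873 = 4.035014
ρ = K·T·e^{−rT}·N(d₂) = 30.555428

price = 4.035014
ρ = 30.555428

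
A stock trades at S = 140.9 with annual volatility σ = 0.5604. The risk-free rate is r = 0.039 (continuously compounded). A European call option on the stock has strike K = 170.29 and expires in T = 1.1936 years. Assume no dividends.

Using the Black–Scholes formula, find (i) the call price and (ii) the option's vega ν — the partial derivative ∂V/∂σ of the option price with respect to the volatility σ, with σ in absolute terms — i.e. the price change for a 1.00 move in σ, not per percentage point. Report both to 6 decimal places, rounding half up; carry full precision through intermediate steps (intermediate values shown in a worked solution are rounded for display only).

price = 26.622216
ν = 61.249449

σ√T = 0.5604·√1.1936 = 0.612248
d₁ = (ln(S/K) + (r+σ²/2)T) / (σ√T) = (ln(140.9/170.29) + (0.039+0.5604²/2)·1.1936) / 0.612248 = (-0.189452 + 0.233974) / 0.612248 = 0.072719
d₂ = d₁ − σ√T = 0.072719 − 0.612248 = -0.539530
e^{−rT} = e^{−0.039·1.1936} = 0.954516
N(d₁) = 0.528985,  N(d₂) = 0.294761
Call price V = S·N(d₁) − K·e^{−rT}·N(d₂) = 74.533989 − 47.911773 = 26.622216
φ(d₁) = (1/√(2π))·e^{−d₁²/2} = 0.397889
ν = S·φ(d₁)·√T = 61.249449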